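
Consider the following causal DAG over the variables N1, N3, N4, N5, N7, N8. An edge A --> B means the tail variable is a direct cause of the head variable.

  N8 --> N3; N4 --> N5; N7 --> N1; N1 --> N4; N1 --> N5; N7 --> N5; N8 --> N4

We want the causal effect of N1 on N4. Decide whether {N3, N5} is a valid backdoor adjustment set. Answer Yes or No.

Backdoor paths from N1 to N4 (paths whose first edge points into N1):
  P1: N1 <- N7 -> N5 <- N4
Condition 1 (no descendant of N1 in the set): FAILS — N5 is a descendant of N1.
Condition 2 (every backdoor path blocked by {N3, N5}):
  P1: open — collider(s) N5 are conditioned on (or have a conditioned descendant) and no non-collider on the path is in the set.
{N3, N5} does not satisfy the backdoor criterion.

No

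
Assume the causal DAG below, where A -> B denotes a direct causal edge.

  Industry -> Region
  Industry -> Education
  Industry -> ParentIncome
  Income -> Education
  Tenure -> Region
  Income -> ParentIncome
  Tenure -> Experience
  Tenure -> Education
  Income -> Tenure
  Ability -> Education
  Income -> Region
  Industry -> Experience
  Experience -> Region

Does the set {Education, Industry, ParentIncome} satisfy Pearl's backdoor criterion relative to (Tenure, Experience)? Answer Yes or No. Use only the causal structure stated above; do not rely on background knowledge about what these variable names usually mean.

No

Backdoor paths from Tenure to Experience (paths whose first edge points into Tenure):
  P1: Tenure <- Income -> Region <- Industry -> Experience
  P2: Tenure <- Income -> Region <- Experience
  P3: Tenure <- Income -> ParentIncome <- Industry -> Experience
  P4: Tenure <- Income -> ParentIncome <- Industry -> Region <- Experience
  P5: Tenure <- Income -> Education <- Industry -> Experience
  P6: Tenure <- Income -> Education <- Industry -> Region <- Experience
Condition 1 (no descendant of Tenure in the set): FAILS — Education is a descendant of Tenure.
Condition 2 (every backdoor path blocked by {Education, Industry, ParentIncome}):
  P1: blocked at collider Region (neither it nor any descendant is in the conditioning set).
  P2: blocked at collider Region (neither it nor any descendant is in the conditioning set).
  P3: blocked at fork node Industry ∈ conditioning set.
  P4: blocked at fork node Industry ∈ conditioning set.
  P5: blocked at fork node Industry ∈ conditioning set.
  P6: blocked at fork node Industry ∈ conditioning set.
{Education, Industry, ParentIncome} does not satisfy the backdoor criterion.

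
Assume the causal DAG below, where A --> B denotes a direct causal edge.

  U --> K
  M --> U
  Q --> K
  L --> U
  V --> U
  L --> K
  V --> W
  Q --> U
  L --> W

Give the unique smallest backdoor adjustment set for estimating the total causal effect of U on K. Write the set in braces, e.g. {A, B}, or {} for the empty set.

{L, Q}

Variables eligible for adjustment (non-descendants of U, excluding U and K): {L, M, Q, V, W}.
Backdoor paths from U to K:
  P1: U <- L -> K
  P2: U <- V -> W <- L -> K
  P3: U <- Q -> K
The empty set is not sufficient: P1 (U <- L -> K) has no collider blocking it and no conditioned non-collider, so it is open.
Try {L, Q}:
  P1: blocked at fork node L ∈ conditioning set.
  P2: blocked at collider W (neither it nor any descendant is in the conditioning set).
  P3: blocked at fork node Q ∈ conditioning set.
{L, Q} contains no descendant of U and blocks every backdoor path.
Every element of {L, Q} is needed (dropping L leaves P1 open; dropping Q leaves P3 open), so no proper subset is valid.
Among all size-2 subsets of the eligible variables, only {L, Q} blocks every backdoor path, so it is the unique smallest valid adjustment set.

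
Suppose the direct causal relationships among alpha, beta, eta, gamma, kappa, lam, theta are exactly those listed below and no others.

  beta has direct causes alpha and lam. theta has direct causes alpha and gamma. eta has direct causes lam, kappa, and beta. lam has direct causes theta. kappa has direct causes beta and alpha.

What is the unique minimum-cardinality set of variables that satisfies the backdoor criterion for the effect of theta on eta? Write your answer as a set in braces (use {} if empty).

{alpha}

Variables eligible for adjustment (non-descendants of theta, excluding theta and eta): {alpha, gamma}.
Backdoor paths from theta to eta:
  P1: theta <- alpha -> beta <- lam -> eta
  P2: theta <- alpha -> beta -> kappa -> eta
  P3: theta <- alpha -> beta -> eta
  P4: theta <- alpha -> kappa <- beta <- lam -> eta
  P5: theta <- alpha -> kappa <- beta -> eta
  P6: theta <- alpha -> kappa -> eta
The empty set is not sufficient: P2 (theta <- alpha -> beta -> kappa -> eta) has no collider blocking it and no conditioned non-collider, so it is open.
Try {alpha}:
  P1: blocked at fork node alpha ∈ conditioning set.
  P2: blocked at fork node alpha ∈ conditioning set.
  P3: blocked at fork node alpha ∈ conditioning set.
  P4: blocked at fork node alpha ∈ conditioning set.
  P5: blocked at fork node alpha ∈ conditioning set.
  P6: blocked at fork node alpha ∈ conditioning set.
{alpha} contains no descendant of theta and blocks every backdoor path.
No other singleton works — e.g. {gamma} leaves P2 open — so {alpha} is the unique smallest valid adjustment set.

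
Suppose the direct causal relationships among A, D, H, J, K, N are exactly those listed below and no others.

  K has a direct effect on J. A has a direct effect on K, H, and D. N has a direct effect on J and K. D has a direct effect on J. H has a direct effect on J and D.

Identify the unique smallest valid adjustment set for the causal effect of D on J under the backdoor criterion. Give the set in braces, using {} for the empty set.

Variables eligible for adjustment (non-descendants of D, excluding D and J): {A, H, K, N}.
Backdoor paths from D to J:
  P1: D <- A -> H -> J
  P2: D <- A -> K <- N -> J
  P3: D <- A -> K -> J
  P4: D <- H <- A -> K <- N -> J
  P5: D <- H <- A -> K -> J
  P6: D <- H -> J
The empty set is not sufficient: P1 (D <- A -> H -> J) has no collider blocking it and no conditioned non-collider, so it is open.
Try {A, H}:
  P1: blocked at fork node A ∈ conditioning set.
  P2: blocked at fork node A ∈ conditioning set.
  P3: blocked at fork node A ∈ conditioning set.
  P4: blocked at chain node H ∈ conditioning set.
  P5: blocked at chain node H ∈ conditioning set.
  P6: blocked at fork node H ∈ conditioning set.
{A, H} contains no descendant of D and blocks every backdoor path.
Every element of {A, H} is needed (dropping A leaves P3 open; dropping H leaves P6 open), so no proper subset is valid.
Among all size-2 subsets of the eligible variables, only {A, H} blocks every backdoor path, so it is the unique smallest valid adjustment set.

{A, H}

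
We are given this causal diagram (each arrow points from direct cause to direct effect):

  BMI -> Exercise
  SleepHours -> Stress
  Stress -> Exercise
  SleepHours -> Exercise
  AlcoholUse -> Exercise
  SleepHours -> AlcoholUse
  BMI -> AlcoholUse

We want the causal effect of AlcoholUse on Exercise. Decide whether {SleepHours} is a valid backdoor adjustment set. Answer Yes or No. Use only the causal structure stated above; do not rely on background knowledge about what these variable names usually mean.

No

Backdoor paths from AlcoholUse to Exercise (paths whose first edge points into AlcoholUse):
  P1: AlcoholUse <- BMI -> Exercise
  P2: AlcoholUse <- SleepHours -> Stress -> Exercise
  P3: AlcoholUse <- SleepHours -> Exercise
Condition 1 (no descendant of AlcoholUse in the set): holds — descendants of AlcoholUse are {Exercise}; none are in {SleepHours}.
Condition 2 (every backdoor path blocked by {SleepHours}):
  P1: open — no interior node is in the conditioning set.
  P2: blocked at fork node SleepHours ∈ conditioning set.
  P3: blocked at fork node SleepHours ∈ conditioning set.
{SleepHours} does not satisfy the backdoor criterion.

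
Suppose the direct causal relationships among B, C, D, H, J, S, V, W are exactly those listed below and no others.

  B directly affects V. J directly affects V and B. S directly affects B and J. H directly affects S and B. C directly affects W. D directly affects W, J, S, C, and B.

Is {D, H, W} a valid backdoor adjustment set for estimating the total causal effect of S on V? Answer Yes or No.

Backdoor paths from S to V (paths whose first edge points into S):
  P1: S <- D -> J -> B -> V
  P2: S <- D -> J -> V
  P3: S <- D -> B <- J -> V
  P4: S <- D -> B -> V
  P5: S <- H -> B <- D -> J -> V
  P6: S <- H -> B <- J -> V
  P7: S <- H -> B -> V
Condition 1 (no descendant of S in the set): holds — descendants of S are {B, J, V}; none are in {D, H, W}.
Condition 2 (every backdoor path blocked by {D, H, W}):
  P1: blocked at fork node D ∈ conditioning set.
  P2: blocked at fork node D ∈ conditioning set.
  P3: blocked at fork node D ∈ conditioning set.
  P4: blocked at fork node D ∈ conditioning set.
  P5: blocked at fork node H ∈ conditioning set.
  P6: blocked at fork node H ∈ conditioning set.
  P7: blocked at fork node H ∈ conditioning set.
{D, H, W} satisfies the backdoor criterion.

Yes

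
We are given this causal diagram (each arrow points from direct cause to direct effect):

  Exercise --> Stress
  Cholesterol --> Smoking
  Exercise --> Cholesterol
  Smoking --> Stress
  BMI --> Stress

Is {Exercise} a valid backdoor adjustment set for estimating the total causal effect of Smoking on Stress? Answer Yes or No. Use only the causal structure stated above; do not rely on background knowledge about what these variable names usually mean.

Backdoor paths from Smoking to Stress (paths whose first edge points into Smoking):
  P1: Smoking <- Cholesterol <- Exercise -> Stress
Condition 1 (no descendant of Smoking in the set): holds — descendants of Smoking are {Stress}; none are in {Exercise}.
Condition 2 (every backdoor path blocked by {Exercise}):
  P1: blocked at fork node Exercise ∈ conditioning set.
{Exercise} satisfies the backdoor criterion.

Yes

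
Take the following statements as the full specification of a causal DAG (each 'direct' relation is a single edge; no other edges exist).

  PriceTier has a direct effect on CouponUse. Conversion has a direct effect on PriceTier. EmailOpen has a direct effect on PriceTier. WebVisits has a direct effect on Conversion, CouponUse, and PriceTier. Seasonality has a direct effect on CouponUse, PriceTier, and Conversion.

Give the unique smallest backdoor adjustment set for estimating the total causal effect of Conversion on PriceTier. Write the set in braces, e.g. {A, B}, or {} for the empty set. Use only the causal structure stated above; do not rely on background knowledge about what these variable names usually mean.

Variables eligible for adjustment (non-descendants of Conversion, excluding Conversion and PriceTier): {EmailOpen, Seasonality, WebVisits}.
Backdoor paths from Conversion to PriceTier:
  P1: Conversion <- WebVisits -> PriceTier
  P2: Conversion <- WebVisits -> CouponUse <- Seasonality -> PriceTier
  P3: Conversion <- WebVisits -> CouponUse <- PriceTier
  P4: Conversion <- Seasonality -> PriceTier
  P5: Conversion <- Seasonality -> CouponUse <- WebVisits -> PriceTier
  P6: Conversion <- Seasonality -> CouponUse <- PriceTier
The empty set is not sufficient: P1 (Conversion <- WebVisits -> PriceTier) has no collider blocking it and no conditioned non-collider, so it is open.
Try {Seasonality, WebVisits}:
  P1: blocked at fork node WebVisits ∈ conditioning set.
  P2: blocked at fork node WebVisits ∈ conditioning set.
  P3: blocked at fork node WebVisits ∈ conditioning set.
  P4: blocked at fork node Seasonality ∈ conditioning set.
  P5: blocked at fork node Seasonality ∈ conditioning set.
  P6: blocked at fork node Seasonality ∈ conditioning set.
{Seasonality, WebVisits} contains no descendant of Conversion and blocks every backdoor path.
Every element of {Seasonality, WebVisits} is needed (dropping Seasonality leaves P4 open; dropping WebVisits leaves P1 open), so no proper subset is valid.
Among all size-2 subsets of the eligible variables, only {Seasonality, WebVisits} blocks every backdoor path, so it is the unique smallest valid adjustment set.

{Seasonality, WebVisits}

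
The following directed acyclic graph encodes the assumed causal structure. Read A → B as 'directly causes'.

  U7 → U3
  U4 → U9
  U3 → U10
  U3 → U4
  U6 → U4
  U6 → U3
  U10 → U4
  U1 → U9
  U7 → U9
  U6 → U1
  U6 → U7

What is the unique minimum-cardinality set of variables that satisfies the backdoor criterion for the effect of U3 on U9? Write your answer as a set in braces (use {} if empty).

{U6, U7}

Variables eligible for adjustment (non-descendants of U3, excluding U3 and U9): {U1, U6, U7}.
Backdoor paths from U3 to U9:
  P1: U3 <- U6 -> U7 -> U9
  P2: U3 <- U6 -> U1 -> U9
  P3: U3 <- U6 -> U4 -> U9
  P4: U3 <- U7 <- U6 -> U1 -> U9
  P5: U3 <- U7 <- U6 -> U4 -> U9
  P6: U3 <- U7 -> U9
The empty set is not sufficient: P1 (U3 <- U6 -> U7 -> U9) has no collider blocking it and no conditioned non-collider, so it is open.
Try {U6, U7}:
  P1: blocked at fork node U6 ∈ conditioning set.
  P2: blocked at fork node U6 ∈ conditioning set.
  P3: blocked at fork node U6 ∈ conditioning set.
  P4: blocked at chain node U7 ∈ conditioning set.
  P5: blocked at chain node U7 ∈ conditioning set.
  P6: blocked at fork node U7 ∈ conditioning set.
{U6, U7} contains no descendant of U3 and blocks every backdoor path.
Every element of {U6, U7} is needed (dropping U6 leaves P2 open; dropping U7 leaves P6 open), so no proper subset is valid.
Among all size-2 subsets of the eligible variables, only {U6, U7} blocks every backdoor path, so it is the unique smallest valid adjustment set.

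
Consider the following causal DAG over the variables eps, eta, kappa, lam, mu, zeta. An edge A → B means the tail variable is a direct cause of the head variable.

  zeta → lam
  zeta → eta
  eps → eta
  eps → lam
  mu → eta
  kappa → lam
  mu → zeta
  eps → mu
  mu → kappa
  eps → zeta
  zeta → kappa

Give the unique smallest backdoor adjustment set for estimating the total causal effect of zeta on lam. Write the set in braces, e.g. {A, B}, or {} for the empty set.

Variables eligible for adjustment (non-descendants of zeta, excluding zeta and lam): {eps, mu}.
Backdoor paths from zeta to lam:
  P1: zeta <- eps -> mu -> kappa -> lam
  P2: zeta <- eps -> eta <- mu -> kappa -> lam
  P3: zeta <- eps -> lam
  P4: zeta <- mu <- eps -> lam
  P5: zeta <- mu -> kappa -> lam
  P6: zeta <- mu -> eta <- eps -> lam
The empty set is not sufficient: P1 (zeta <- eps -> mu -> kappa -> lam) has no collider blocking it and no conditioned non-collider, so it is open.
Try {eps, mu}:
  P1: blocked at fork node eps ∈ conditioning set.
  P2: blocked at fork node eps ∈ conditioning set.
  P3: blocked at fork node eps ∈ conditioning set.
  P4: blocked at chain node mu ∈ conditioning set.
  P5: blocked at fork node mu ∈ conditioning set.
  P6: blocked at fork node mu ∈ conditioning set.
{eps, mu} contains no descendant of zeta and blocks every backdoor path.
Every element of {eps, mu} is needed (dropping eps leaves P3 open; dropping mu leaves P5 open), so no proper subset is valid.
Among all size-2 subsets of the eligible variables, only {eps, mu} blocks every backdoor path, so it is the unique smallest valid adjustment set.

{eps, mu}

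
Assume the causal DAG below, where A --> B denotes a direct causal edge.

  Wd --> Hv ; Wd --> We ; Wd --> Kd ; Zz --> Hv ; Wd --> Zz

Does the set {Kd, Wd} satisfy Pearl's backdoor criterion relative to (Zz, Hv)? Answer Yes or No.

Yes

Backdoor paths from Zz to Hv (paths whose first edge points into Zz):
  P1: Zz <- Wd -> Hv
Condition 1 (no descendant of Zz in the set): holds — descendants of Zz are {Hv}; none are in {Kd, Wd}.
Condition 2 (every backdoor path blocked by {Kd, Wd}):
  P1: blocked at fork node Wd ∈ conditioning set.
{Kd, Wd} satisfies the backdoor criterion.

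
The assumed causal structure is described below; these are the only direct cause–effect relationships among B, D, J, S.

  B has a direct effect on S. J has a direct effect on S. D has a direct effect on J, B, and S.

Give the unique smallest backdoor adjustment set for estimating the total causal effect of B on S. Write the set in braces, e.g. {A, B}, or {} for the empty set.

Variables eligible for adjustment (non-descendants of B, excluding B and S): {D, J}.
Backdoor paths from B to S:
  P1: B <- D -> J -> S
  P2: B <- D -> S
The empty set is not sufficient: P1 (B <- D -> J -> S) has no collider blocking it and no conditioned non-collider, so it is open.
Try {D}:
  P1: blocked at fork node D ∈ conditioning set.
  P2: blocked at fork node D ∈ conditioning set.
{D} contains no descendant of B and blocks every backdoor path.
No other singleton works — e.g. {J} leaves P2 open — so {D} is the unique smallest valid adjustment set.

{D}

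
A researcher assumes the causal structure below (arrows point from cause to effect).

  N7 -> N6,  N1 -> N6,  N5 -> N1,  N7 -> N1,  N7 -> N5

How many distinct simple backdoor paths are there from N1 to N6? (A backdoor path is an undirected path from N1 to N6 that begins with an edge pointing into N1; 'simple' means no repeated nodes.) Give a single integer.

2

A backdoor path from N1 to N6 is any simple undirected path whose first edge points into N1 (i.e. leaves N1 via a parent).
Parents of N1: {N5, N7}.
Enumerating:
  P1: N1 <- N7 -> N6
  P2: N1 <- N5 <- N7 -> N6
That exhausts the simple backdoor paths. Count: 2.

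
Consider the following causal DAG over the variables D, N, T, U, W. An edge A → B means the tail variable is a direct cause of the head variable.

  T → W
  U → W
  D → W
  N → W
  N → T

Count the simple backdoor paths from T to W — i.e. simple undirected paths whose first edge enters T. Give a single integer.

1

A backdoor path from T to W is any simple undirected path whose first edge points into T (i.e. leaves T via a parent).
Parents of T: {N}.
Enumerating:
  P1: T <- N -> W
That exhausts the simple backdoor paths. Count: 1.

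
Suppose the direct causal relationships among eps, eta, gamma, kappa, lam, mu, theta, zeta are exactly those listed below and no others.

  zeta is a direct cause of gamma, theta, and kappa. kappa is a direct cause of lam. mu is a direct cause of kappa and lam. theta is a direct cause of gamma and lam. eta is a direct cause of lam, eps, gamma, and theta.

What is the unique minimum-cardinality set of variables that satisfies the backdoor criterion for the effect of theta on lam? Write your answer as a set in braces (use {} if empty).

Variables eligible for adjustment (non-descendants of theta, excluding theta and lam): {eps, eta, kappa, mu, zeta}.
Backdoor paths from theta to lam:
  P1: theta <- zeta -> kappa <- mu -> lam
  P2: theta <- zeta -> kappa -> lam
  P3: theta <- zeta -> gamma <- eta -> lam
  P4: theta <- eta -> lam
  P5: theta <- eta -> gamma <- zeta -> kappa <- mu -> lam
  P6: theta <- eta -> gamma <- zeta -> kappa -> lam
The empty set is not sufficient: P2 (theta <- zeta -> kappa -> lam) has no collider blocking it and no conditioned non-collider, so it is open.
Try {eta, zeta}:
  P1: blocked at fork node zeta ∈ conditioning set.
  P2: blocked at fork node zeta ∈ conditioning set.
  P3: blocked at fork node zeta ∈ conditioning set.
  P4: blocked at fork node eta ∈ conditioning set.
  P5: blocked at fork node eta ∈ conditioning set.
  P6: blocked at fork node eta ∈ conditioning set.
{eta, zeta} contains no descendant of theta and blocks every backdoor path.
Every element of {eta, zeta} is needed (dropping eta leaves P4 open; dropping zeta leaves P2 open), so no proper subset is valid.
Among all size-2 subsets of the eligible variables, only {eta, zeta} blocks every backdoor path, so it is the unique smallest valid adjustment set.

{eta, zeta}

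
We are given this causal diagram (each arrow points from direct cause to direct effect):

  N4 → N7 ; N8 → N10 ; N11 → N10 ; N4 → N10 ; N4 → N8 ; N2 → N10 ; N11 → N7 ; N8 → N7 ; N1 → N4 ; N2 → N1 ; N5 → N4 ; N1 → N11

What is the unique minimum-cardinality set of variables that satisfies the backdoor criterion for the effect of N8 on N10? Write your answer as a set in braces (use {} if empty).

{N4}

Variables eligible for adjustment (non-descendants of N8, excluding N8 and N10): {N1, N11, N2, N4, N5}.
Backdoor paths from N8 to N10:
  P1: N8 <- N4 <- N1 <- N2 -> N10
  P2: N8 <- N4 <- N1 -> N11 -> N10
  P3: N8 <- N4 -> N7 <- N11 <- N1 <- N2 -> N10
  P4: N8 <- N4 -> N7 <- N11 -> N10
  P5: N8 <- N4 -> N10
The empty set is not sufficient: P1 (N8 <- N4 <- N1 <- N2 -> N10) has no collider blocking it and no conditioned non-collider, so it is open.
Try {N4}:
  P1: blocked at chain node N4 ∈ conditioning set.
  P2: blocked at chain node N4 ∈ conditioning set.
  P3: blocked at fork node N4 ∈ conditioning set.
  P4: blocked at fork node N4 ∈ conditioning set.
  P5: blocked at fork node N4 ∈ conditioning set.
{N4} contains no descendant of N8 and blocks every backdoor path.
No other singleton works — e.g. {N5} leaves P1 open — so {N4} is the unique smallest valid adjustment set.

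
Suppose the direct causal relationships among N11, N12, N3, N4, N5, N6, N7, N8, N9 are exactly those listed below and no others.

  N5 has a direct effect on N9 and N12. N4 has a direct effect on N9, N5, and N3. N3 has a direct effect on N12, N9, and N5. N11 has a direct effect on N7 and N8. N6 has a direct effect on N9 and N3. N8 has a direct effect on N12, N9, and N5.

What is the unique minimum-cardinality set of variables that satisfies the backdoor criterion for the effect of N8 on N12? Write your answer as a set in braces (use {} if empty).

Variables eligible for adjustment (non-descendants of N8, excluding N8 and N12): {N11, N3, N4, N6, N7}.
Backdoor paths from N8 to N12:
  (none)
With no backdoor paths the empty set already satisfies the criterion, and it is trivially minimal.

{}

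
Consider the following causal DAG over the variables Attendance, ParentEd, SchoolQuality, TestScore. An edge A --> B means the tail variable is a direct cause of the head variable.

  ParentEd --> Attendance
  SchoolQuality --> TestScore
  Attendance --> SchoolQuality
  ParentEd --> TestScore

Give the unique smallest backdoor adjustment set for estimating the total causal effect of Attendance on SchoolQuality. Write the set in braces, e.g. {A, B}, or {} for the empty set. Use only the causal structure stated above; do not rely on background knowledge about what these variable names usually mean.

{}

Variables eligible for adjustment (non-descendants of Attendance, excluding Attendance and SchoolQuality): {ParentEd}.
Backdoor paths from Attendance to SchoolQuality:
  P1: Attendance <- ParentEd -> TestScore <- SchoolQuality
Each backdoor path contains an unconditioned collider, so every path is already blocked with the empty conditioning set:
  P1: blocked at collider TestScore (neither it nor any descendant is in the conditioning set).
The empty set is therefore the unique smallest valid set.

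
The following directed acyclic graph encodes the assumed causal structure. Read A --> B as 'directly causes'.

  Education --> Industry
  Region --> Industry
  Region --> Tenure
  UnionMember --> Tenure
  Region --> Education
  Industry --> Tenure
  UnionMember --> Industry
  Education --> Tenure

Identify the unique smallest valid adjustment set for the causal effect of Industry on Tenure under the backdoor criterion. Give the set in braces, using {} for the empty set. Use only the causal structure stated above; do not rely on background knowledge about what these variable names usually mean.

Variables eligible for adjustment (non-descendants of Industry, excluding Industry and Tenure): {Education, Region, UnionMember}.
Backdoor paths from Industry to Tenure:
  P1: Industry <- UnionMember -> Tenure
  P2: Industry <- Region -> Education -> Tenure
  P3: Industry <- Region -> Tenure
  P4: Industry <- Education <- Region -> Tenure
  P5: Industry <- Education -> Tenure
The empty set is not sufficient: P1 (Industry <- UnionMember -> Tenure) has no collider blocking it and no conditioned non-collider, so it is open.
Try {Education, Region, UnionMember}:
  P1: blocked at fork node UnionMember ∈ conditioning set.
  P2: blocked at fork node Region ∈ conditioning set.
  P3: blocked at fork node Region ∈ conditioning set.
  P4: blocked at chain node Education ∈ conditioning set.
  P5: blocked at fork node Education ∈ conditioning set.
{Education, Region, UnionMember} contains no descendant of Industry and blocks every backdoor path.
Every element of {Education, Region, UnionMember} is needed (dropping Education leaves P5 open; dropping Region leaves P3 open; dropping UnionMember leaves P1 open), so no proper subset is valid.
Among all size-3 subsets of the eligible variables, only {Education, Region, UnionMember} blocks every backdoor path, so it is the unique smallest valid adjustment set.

{Education, Region, UnionMember}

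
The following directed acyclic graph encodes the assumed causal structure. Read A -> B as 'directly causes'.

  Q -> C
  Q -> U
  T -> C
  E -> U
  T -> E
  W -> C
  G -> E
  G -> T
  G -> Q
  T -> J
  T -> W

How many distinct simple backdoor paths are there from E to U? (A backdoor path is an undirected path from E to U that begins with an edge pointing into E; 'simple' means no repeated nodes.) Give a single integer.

6

A backdoor path from E to U is any simple undirected path whose first edge points into E (i.e. leaves E via a parent).
Parents of E: {G, T}.
Enumerating:
  P1: E <- G -> T -> W -> C <- Q -> U
  P2: E <- G -> T -> C <- Q -> U
  P3: E <- G -> Q -> U
  P4: E <- T <- G -> Q -> U
  P5: E <- T -> W -> C <- Q -> U
  P6: E <- T -> C <- Q -> U
That exhausts the simple backdoor paths. Count: 6.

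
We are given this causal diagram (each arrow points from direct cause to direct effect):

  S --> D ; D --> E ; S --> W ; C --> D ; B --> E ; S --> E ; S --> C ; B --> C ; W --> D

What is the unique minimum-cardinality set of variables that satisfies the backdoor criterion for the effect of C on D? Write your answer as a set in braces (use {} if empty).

Variables eligible for adjustment (non-descendants of C, excluding C and D): {B, S, W}.
Backdoor paths from C to D:
  P1: C <- S -> W -> D
  P2: C <- S -> D
  P3: C <- S -> E <- D
  P4: C <- B -> E <- S -> W -> D
  P5: C <- B -> E <- S -> D
  P6: C <- B -> E <- D
The empty set is not sufficient: P1 (C <- S -> W -> D) has no collider blocking it and no conditioned non-collider, so it is open.
Try {S}:
  P1: blocked at fork node S ∈ conditioning set.
  P2: blocked at fork node S ∈ conditioning set.
  P3: blocked at fork node S ∈ conditioning set.
  P4: blocked at collider E (neither it nor any descendant is in the conditioning set).
  P5: blocked at collider E (neither it nor any descendant is in the conditioning set).
  P6: blocked at collider E (neither it nor any descendant is in the conditioning set).
{S} contains no descendant of C and blocks every backdoor path.
No other singleton works — e.g. {B} leaves P1 open — so {S} is the unique smallest valid adjustment set.

{S}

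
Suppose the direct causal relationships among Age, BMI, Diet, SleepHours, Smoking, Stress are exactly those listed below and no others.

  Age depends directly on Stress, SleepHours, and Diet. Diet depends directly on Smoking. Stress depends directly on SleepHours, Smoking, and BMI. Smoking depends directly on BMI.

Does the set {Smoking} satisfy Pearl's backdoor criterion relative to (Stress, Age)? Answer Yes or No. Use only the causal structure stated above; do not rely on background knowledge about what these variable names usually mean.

No

Backdoor paths from Stress to Age (paths whose first edge points into Stress):
  P1: Stress <- SleepHours -> Age
  P2: Stress <- BMI -> Smoking -> Diet -> Age
  P3: Stress <- Smoking -> Diet -> Age
Condition 1 (no descendant of Stress in the set): holds — descendants of Stress are {Age}; none are in {Smoking}.
Condition 2 (every backdoor path blocked by {Smoking}):
  P1: open — no interior node is in the conditioning set.
  P2: blocked at chain node Smoking ∈ conditioning set.
  P3: blocked at fork node Smoking ∈ conditioning set.
{Smoking} does not satisfy the backdoor criterion.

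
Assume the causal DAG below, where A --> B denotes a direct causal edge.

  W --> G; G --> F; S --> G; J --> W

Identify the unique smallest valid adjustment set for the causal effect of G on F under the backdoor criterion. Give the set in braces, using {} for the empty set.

Variables eligible for adjustment (non-descendants of G, excluding G and F): {J, S, W}.
Backdoor paths from G to F:
  (none)
With no backdoor paths the empty set already satisfies the criterion, and it is trivially minimal.

{}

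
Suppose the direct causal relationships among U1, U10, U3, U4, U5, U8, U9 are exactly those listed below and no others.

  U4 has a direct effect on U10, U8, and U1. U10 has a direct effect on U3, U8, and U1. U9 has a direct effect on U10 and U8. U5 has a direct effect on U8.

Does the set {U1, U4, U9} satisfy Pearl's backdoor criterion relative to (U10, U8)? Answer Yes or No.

Backdoor paths from U10 to U8 (paths whose first edge points into U10):
  P1: U10 <- U4 -> U8
  P2: U10 <- U9 -> U8
Condition 1 (no descendant of U10 in the set): FAILS — U1 is a descendant of U10.
Condition 2 (every backdoor path blocked by {U1, U4, U9}):
  P1: blocked at fork node U4 ∈ conditioning set.
  P2: blocked at fork node U9 ∈ conditioning set.
{U1, U4, U9} does not satisfy the backdoor criterion.

No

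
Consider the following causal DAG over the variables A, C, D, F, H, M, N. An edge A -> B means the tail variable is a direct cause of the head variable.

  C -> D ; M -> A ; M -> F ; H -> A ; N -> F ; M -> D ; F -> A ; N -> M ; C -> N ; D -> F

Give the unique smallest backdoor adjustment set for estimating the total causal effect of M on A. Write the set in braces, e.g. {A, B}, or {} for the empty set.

{N}

Variables eligible for adjustment (non-descendants of M, excluding M and A): {C, H, N}.
Backdoor paths from M to A:
  P1: M <- N <- C -> D -> F -> A
  P2: M <- N -> F -> A
The empty set is not sufficient: P1 (M <- N <- C -> D -> F -> A) has no collider blocking it and no conditioned non-collider, so it is open.
Try {N}:
  P1: blocked at chain node N ∈ conditioning set.
  P2: blocked at fork node N ∈ conditioning set.
{N} contains no descendant of M and blocks every backdoor path.
No other singleton works — e.g. {C} leaves P2 open — so {N} is the unique smallest valid adjustment set.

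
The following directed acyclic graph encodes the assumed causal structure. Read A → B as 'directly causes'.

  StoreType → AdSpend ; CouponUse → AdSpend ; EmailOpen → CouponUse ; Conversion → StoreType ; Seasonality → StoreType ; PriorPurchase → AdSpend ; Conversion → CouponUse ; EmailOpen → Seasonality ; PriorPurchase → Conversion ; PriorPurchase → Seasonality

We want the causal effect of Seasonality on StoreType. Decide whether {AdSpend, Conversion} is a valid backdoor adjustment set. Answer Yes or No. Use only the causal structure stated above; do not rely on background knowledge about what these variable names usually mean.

Backdoor paths from Seasonality to StoreType (paths whose first edge points into Seasonality):
  P1: Seasonality <- PriorPurchase -> Conversion -> CouponUse -> AdSpend <- StoreType
  P2: Seasonality <- PriorPurchase -> Conversion -> StoreType
  P3: Seasonality <- PriorPurchase -> AdSpend <- CouponUse <- Conversion -> StoreType
  P4: Seasonality <- PriorPurchase -> AdSpend <- StoreType
  P5: Seasonality <- EmailOpen -> CouponUse <- Conversion <- PriorPurchase -> AdSpend <- StoreType
  P6: Seasonality <- EmailOpen -> CouponUse <- Conversion -> StoreType
  P7: Seasonality <- EmailOpen -> CouponUse -> AdSpend <- PriorPurchase -> Conversion -> StoreType
  P8: Seasonality <- EmailOpen -> CouponUse -> AdSpend <- StoreType
Condition 1 (no descendant of Seasonality in the set): FAILS — AdSpend is a descendant of Seasonality.
Condition 2 (every backdoor path blocked by {AdSpend, Conversion}):
  P1: blocked at chain node Conversion ∈ conditioning set.
  P2: blocked at chain node Conversion ∈ conditioning set.
  P3: blocked at fork node Conversion ∈ conditioning set.
  P4: open — collider(s) AdSpend are conditioned on (or have a conditioned descendant) and no non-collider on the path is in the set.
  P5: blocked at chain node Conversion ∈ conditioning set.
  P6: blocked at fork node Conversion ∈ conditioning set.
  P7: blocked at chain node Conversion ∈ conditioning set.
  P8: open — collider(s) AdSpend are conditioned on (or have a conditioned descendant) and no non-collider on the path is in the set.
{AdSpend, Conversion} does not satisfy the backdoor criterion.

No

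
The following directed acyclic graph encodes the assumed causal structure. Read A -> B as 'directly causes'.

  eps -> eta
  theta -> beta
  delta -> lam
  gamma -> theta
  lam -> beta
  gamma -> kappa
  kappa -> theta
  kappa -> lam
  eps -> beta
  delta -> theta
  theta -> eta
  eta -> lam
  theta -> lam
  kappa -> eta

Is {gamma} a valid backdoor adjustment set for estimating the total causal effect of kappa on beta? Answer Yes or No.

Backdoor paths from kappa to beta (paths whose first edge points into kappa):
  P1: kappa <- gamma -> theta <- delta -> lam <- eta <- eps -> beta
  P2: kappa <- gamma -> theta <- delta -> lam -> beta
  P3: kappa <- gamma -> theta -> eta <- eps -> beta
  P4: kappa <- gamma -> theta -> eta -> lam -> beta
  P5: kappa <- gamma -> theta -> lam <- eta <- eps -> beta
  P6: kappa <- gamma -> theta -> lam -> beta
  P7: kappa <- gamma -> theta -> beta
Condition 1 (no descendant of kappa in the set): holds — descendants of kappa are {beta, eta, lam, theta}; none are in {gamma}.
Condition 2 (every backdoor path blocked by {gamma}):
  P1: blocked at fork node gamma ∈ conditioning set.
  P2: blocked at fork node gamma ∈ conditioning set.
  P3: blocked at fork node gamma ∈ conditioning set.
  P4: blocked at fork node gamma ∈ conditioning set.
  P5: blocked at fork node gamma ∈ conditioning set.
  P6: blocked at fork node gamma ∈ conditioning set.
  P7: blocked at fork node gamma ∈ conditioning set.
{gamma} satisfies the backdoor criterion.

Yes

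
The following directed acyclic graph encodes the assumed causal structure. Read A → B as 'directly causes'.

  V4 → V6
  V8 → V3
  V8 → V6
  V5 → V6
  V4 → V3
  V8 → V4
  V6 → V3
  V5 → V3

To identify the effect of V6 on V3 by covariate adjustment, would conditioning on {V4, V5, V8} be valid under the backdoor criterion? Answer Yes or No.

Yes

Backdoor paths from V6 to V3 (paths whose first edge points into V6):
  P1: V6 <- V8 -> V4 -> V3
  P2: V6 <- V8 -> V3
  P3: V6 <- V4 <- V8 -> V3
  P4: V6 <- V4 -> V3
  P5: V6 <- V5 -> V3
Condition 1 (no descendant of V6 in the set): holds — descendants of V6 are {V3}; none are in {V4, V5, V8}.
Condition 2 (every backdoor path blocked by {V4, V5, V8}):
  P1: blocked at fork node V8 ∈ conditioning set.
  P2: blocked at fork node V8 ∈ conditioning set.
  P3: blocked at chain node V4 ∈ conditioning set.
  P4: blocked at fork node V4 ∈ conditioning set.
  P5: blocked at fork node V5 ∈ conditioning set.
{V4, V5, V8} satisfies the backdoor criterion.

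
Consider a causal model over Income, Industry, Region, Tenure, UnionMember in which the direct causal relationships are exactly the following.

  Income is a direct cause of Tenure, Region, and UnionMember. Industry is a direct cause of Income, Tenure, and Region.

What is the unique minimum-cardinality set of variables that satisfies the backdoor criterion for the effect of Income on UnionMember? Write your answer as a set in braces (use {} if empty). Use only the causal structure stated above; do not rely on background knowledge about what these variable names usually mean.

{}

Variables eligible for adjustment (non-descendants of Income, excluding Income and UnionMember): {Industry}.
Backdoor paths from Income to UnionMember:
  (none)
With no backdoor paths the empty set already satisfies the criterion, and it is trivially minimal.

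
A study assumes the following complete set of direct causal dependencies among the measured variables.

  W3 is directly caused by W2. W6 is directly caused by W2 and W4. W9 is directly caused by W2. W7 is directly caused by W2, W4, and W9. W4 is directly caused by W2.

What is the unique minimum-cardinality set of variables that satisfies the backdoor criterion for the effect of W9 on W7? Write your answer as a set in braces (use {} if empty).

Variables eligible for adjustment (non-descendants of W9, excluding W9 and W7): {W2, W3, W4, W6}.
Backdoor paths from W9 to W7:
  P1: W9 <- W2 -> W4 -> W7
  P2: W9 <- W2 -> W7
  P3: W9 <- W2 -> W6 <- W4 -> W7
The empty set is not sufficient: P1 (W9 <- W2 -> W4 -> W7) has no collider blocking it and no conditioned non-collider, so it is open.
Try {W2}:
  P1: blocked at fork node W2 ∈ conditioning set.
  P2: blocked at fork node W2 ∈ conditioning set.
  P3: blocked at fork node W2 ∈ conditioning set.
{W2} contains no descendant of W9 and blocks every backdoor path.
No other singleton works — e.g. {W3} leaves P1 open — so {W2} is the unique smallest valid adjustment set.

{W2}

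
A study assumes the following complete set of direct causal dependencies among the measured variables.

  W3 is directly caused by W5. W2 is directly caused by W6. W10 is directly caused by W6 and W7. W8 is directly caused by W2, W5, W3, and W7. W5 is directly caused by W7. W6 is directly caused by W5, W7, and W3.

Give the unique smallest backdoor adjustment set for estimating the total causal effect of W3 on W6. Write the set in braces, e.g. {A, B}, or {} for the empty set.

{W5}

Variables eligible for adjustment (non-descendants of W3, excluding W3 and W6): {W5, W7}.
Backdoor paths from W3 to W6:
  P1: W3 <- W5 <- W7 -> W6
  P2: W3 <- W5 <- W7 -> W8 <- W2 <- W6
  P3: W3 <- W5 <- W7 -> W10 <- W6
  P4: W3 <- W5 -> W6
  P5: W3 <- W5 -> W8 <- W7 -> W6
  P6: W3 <- W5 -> W8 <- W7 -> W10 <- W6
  P7: W3 <- W5 -> W8 <- W2 <- W6
The empty set is not sufficient: P1 (W3 <- W5 <- W7 -> W6) has no collider blocking it and no conditioned non-collider, so it is open.
Try {W5}:
  P1: blocked at chain node W5 ∈ conditioning set.
  P2: blocked at chain node W5 ∈ conditioning set.
  P3: blocked at chain node W5 ∈ conditioning set.
  P4: blocked at fork node W5 ∈ conditioning set.
  P5: blocked at fork node W5 ∈ conditioning set.
  P6: blocked at fork node W5 ∈ conditioning set.
  P7: blocked at fork node W5 ∈ conditioning set.
{W5} contains no descendant of W3 and blocks every backdoor path.
No other singleton works — e.g. {W7} leaves P4 open — so {W5} is the unique smallest valid adjustment set.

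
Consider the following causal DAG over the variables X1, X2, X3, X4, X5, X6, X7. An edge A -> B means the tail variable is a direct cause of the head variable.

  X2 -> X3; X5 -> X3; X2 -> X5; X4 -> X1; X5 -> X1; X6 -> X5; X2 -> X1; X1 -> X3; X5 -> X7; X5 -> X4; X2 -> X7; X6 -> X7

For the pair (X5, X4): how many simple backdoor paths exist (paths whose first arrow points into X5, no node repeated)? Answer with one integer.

A backdoor path from X5 to X4 is any simple undirected path whose first edge points into X5 (i.e. leaves X5 via a parent).
Parents of X5: {X2, X6}.
Enumerating:
  P1: X5 <- X2 -> X1 <- X4
  P2: X5 <- X2 -> X3 <- X1 <- X4
  P3: X5 <- X6 -> X7 <- X2 -> X1 <- X4
  P4: X5 <- X6 -> X7 <- X2 -> X3 <- X1 <- X4
That exhausts the simple backdoor paths. Count: 4.

4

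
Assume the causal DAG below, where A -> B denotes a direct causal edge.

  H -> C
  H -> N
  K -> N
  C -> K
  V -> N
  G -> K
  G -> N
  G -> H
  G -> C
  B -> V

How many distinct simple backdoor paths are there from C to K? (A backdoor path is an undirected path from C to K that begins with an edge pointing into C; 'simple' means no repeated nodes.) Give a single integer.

7

A backdoor path from C to K is any simple undirected path whose first edge points into C (i.e. leaves C via a parent).
Parents of C: {G, H}.
Enumerating:
  P1: C <- G -> H -> N <- K
  P2: C <- G -> K
  P3: C <- G -> N <- K
  P4: C <- H <- G -> K
  P5: C <- H <- G -> N <- K
  P6: C <- H -> N <- G -> K
  P7: C <- H -> N <- K
That exhausts the simple backdoor paths. Count: 7.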